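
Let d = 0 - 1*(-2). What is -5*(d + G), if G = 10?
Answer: -60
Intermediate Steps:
d = 2 (d = 0 + 2 = 2)
-5*(d + G) = -5*(2 + 10) = -5*12 = -60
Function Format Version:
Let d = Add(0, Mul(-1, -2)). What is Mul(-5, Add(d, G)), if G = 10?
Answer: -60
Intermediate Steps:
d = 2 (d = Add(0, 2) = 2)
Mul(-5, Add(d, G)) = Mul(-5, Add(2, 10)) = Mul(-5, 12) = -60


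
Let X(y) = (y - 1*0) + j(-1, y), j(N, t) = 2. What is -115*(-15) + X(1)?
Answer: 1728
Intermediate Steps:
X(y) = 2 + y (X(y) = (y - 1*0) + 2 = (y + 0) + 2 = y + 2 = 2 + y)
-115*(-15) + X(1) = -115*(-15) + (2 + 1) = 1725 + 3 = 1728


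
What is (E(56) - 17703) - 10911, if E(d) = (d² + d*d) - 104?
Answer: -22446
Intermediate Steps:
E(d) = -104 + 2*d² (E(d) = (d² + d²) - 104 = 2*d² - 104 = -104 + 2*d²)
(E(56) - 17703) - 10911 = ((-104 + 2*56²) - 17703) - 10911 = ((-104 + 2*3136) - 17703) - 10911 = ((-104 + 6272) - 17703) - 10911 = (6168 - 17703) - 10911 = -11535 - 10911 = -22446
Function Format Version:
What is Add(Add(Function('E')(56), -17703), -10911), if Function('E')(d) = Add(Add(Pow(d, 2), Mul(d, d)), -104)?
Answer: -22446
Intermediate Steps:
Function('E')(d) = Add(-104, Mul(2, Pow(d, 2))) (Function('E')(d) = Add(Add(Pow(d, 2), Pow(d, 2)), -104) = Add(Mul(2, Pow(d, 2)), -104) = Add(-104, Mul(2, Pow(d, 2))))
Add(Add(Function('E')(56), -17703), -10911) = Add(Add(Add(-104, Mul(2, Pow(56, 2))), -17703), -10911) = Add(Add(Add(-104, Mul(2, 3136)), -17703), -10911) = Add(Add(Add(-104, 6272), -17703), -10911) = Add(Add(6168, -17703), -10911) = Add(-11535, -10911) = -22446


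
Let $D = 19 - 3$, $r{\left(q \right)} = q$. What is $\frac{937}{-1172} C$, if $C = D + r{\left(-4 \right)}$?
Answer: $- \frac{2811}{293} \approx -9.5939$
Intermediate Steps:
$D = 16$ ($D = 19 - 3 = 16$)
$C = 12$ ($C = 16 - 4 = 12$)
$\frac{937}{-1172} C = \frac{937}{-1172} \cdot 12 = 937 \left(- \frac{1}{1172}\right) 12 = \left(- \frac{937}{1172}\right) 12 = - \frac{2811}{293}$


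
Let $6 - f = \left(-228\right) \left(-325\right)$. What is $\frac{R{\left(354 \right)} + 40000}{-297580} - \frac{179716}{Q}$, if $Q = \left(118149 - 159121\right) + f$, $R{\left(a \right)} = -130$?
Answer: $\frac{2444610293}{1712067014} \approx 1.4279$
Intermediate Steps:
$f = -74094$ ($f = 6 - \left(-228\right) \left(-325\right) = 6 - 74100 = -74094$)
$Q = -115066$ ($Q = \left(118149 - 159121\right) - 74094 = -40972 - 74094 = -115066$)
$\frac{R{\left(354 \right)} + 40000}{-297580} - \frac{179716}{Q} = \frac{-130 + 40000}{-297580} - \frac{179716}{-115066} = 39870 \left(- \frac{1}{297580}\right) - - \frac{89858}{57533} = - \frac{3987}{29758} + \frac{89858}{57533} = \frac{2444610293}{1712067014}$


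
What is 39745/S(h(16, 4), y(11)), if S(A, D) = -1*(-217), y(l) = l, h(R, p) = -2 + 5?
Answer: 39745/217 ≈ 183.16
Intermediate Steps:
h(R, p) = 3
S(A, D) = 217
39745/S(h(16, 4), y(11)) = 39745/217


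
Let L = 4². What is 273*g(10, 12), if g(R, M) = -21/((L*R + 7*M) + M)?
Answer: -5733/256 ≈ -22.395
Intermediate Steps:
L = 16
g(R, M) = -21/(8*M + 16*R) (g(R, M) = -21/((16*R + 7*M) + M) = -21/((7*M + 16*R) + M) = -21/(8*M + 16*R))
273*g(10, 12) = 273*(-21/(8*12 + 16*10)) = 273*(-21/(96 + 160)) = 273*(-21/256) = -5733/256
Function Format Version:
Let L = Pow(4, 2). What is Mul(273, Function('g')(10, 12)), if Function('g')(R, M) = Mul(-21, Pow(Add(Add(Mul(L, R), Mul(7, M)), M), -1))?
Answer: Rational(-5733, 256) ≈ -22.395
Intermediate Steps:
L = 16
Function('g')(R, M) = Mul(-21, Pow(Add(Mul(8, M), Mul(16, R)), -1)) (Function('g')(R, M) = Mul(-21, Pow(Add(Add(Mul(16, R), Mul(7, M)), M), -1)) = Mul(-21, Pow(Add(Add(Mul(7, M), Mul(16, R)), M), -1)) = Mul(-21, Pow(Add(Mul(8, M), Mul(16, R)), -1)))
Mul(273, Function('g')(10, 12)) = Mul(273, Mul(-21, Pow(Add(Mul(8, 12), Mul(16, 10)), -1))) = Mul(273, Mul(-21, Pow(Add(96, 160), -1))) = Mul(273, Mul(-21, Pow(256, -1))) = Mul(273, Mul(-21, Rational(1, 256))) = Mul(273, Rational(-21, 256)) = Rational(-5733, 256)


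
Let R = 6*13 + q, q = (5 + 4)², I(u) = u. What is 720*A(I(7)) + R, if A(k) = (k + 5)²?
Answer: 103839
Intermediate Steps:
q = 81 (q = 9² = 81)
A(k) = (5 + k)²
R = 159 (R = 6*13 + 81 = 78 + 81 = 159)
720*A(I(7)) + R = 720*(5 + 7)² + 159 = 720*12² + 159 = 720*144 + 159 = 103680 + 159 = 103839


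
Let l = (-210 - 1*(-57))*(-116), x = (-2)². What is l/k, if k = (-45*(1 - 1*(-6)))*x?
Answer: -493/35 ≈ -14.086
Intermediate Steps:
x = 4
l = 17748 (l = (-210 + 57)*(-116) = -153*(-116) = 17748)
k = -1260 (k = -45*(1 - 1*(-6))*4 = -45*(1 + 6)*4 = -45*7*4 = -315*4 = -1260)
l/k = 17748/(-1260) = 17748*(-1/1260) = -493/35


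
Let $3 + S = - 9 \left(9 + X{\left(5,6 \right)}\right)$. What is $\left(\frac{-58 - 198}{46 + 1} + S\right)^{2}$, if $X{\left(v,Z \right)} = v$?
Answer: $\frac{39929761}{2209} \approx 18076.0$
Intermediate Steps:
$S = -129$ ($S = -3 - 9 \left(9 + 5\right) = -3 - 126 = -129$)
$\left(\frac{-58 - 198}{46 + 1} + S\right)^{2} = \left(\frac{-58 - 198}{46 + 1} - 129\right)^{2} = \left(- \frac{256}{47} - 129\right)^{2} = \left(- \frac{6319}{47}\right)^{2} = \frac{39929761}{2209}$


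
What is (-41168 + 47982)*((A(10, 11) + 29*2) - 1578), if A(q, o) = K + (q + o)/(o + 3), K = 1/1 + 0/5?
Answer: -10340245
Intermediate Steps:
K = 1 (K = 1*1 + 0*(1/5) = 1 + 0 = 1)
A(q, o) = 1 + (o + q)/(3 + o) (A(q, o) = 1 + (q + o)/(o + 3) = 1 + (o + q)/(3 + o))
(-41168 + 47982)*((A(10, 11) + 29*2) - 1578) = (-41168 + 47982)*(((3 + 10 + 2*11)/(3 + 11) + 29*2) - 1578) = 6814*(((3 + 10 + 22)/14 + 58) - 1578) = 6814*(((1/14)*35 + 58) - 1578) = 6814*((5/2 + 58) - 1578) = 6814*(121/2 - 1578) = 6814*(-3035/2) = -10340245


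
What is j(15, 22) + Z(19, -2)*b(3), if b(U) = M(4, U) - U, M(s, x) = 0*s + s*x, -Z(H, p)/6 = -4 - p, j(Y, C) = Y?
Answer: 123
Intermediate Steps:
Z(H, p) = 24 + 6*p (Z(H, p) = -6*(-4 - p) = 24 + 6*p)
M(s, x) = s*x (M(s, x) = 0 + s*x = s*x)
b(U) = 3*U (b(U) = 4*U - U = 3*U)
j(15, 22) + Z(19, -2)*b(3) = 15 + (24 + 6*(-2))*(3*3) = 15 + (24 - 12)*9 = 15 + 12*9 = 15 + 108 = 123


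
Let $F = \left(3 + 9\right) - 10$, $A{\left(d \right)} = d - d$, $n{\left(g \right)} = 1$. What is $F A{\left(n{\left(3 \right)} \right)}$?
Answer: $0$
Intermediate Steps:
$A{\left(d \right)} = 0$
$F = 2$ ($F = 12 - 10 = 2$)
$F A{\left(n{\left(3 \right)} \right)} = 2 \cdot 0 = 0$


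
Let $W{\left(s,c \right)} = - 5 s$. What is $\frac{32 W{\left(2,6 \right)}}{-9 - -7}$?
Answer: $160$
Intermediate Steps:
$\frac{32 W{\left(2,6 \right)}}{-9 - -7} = \frac{32 \left(\left(-5\right) 2\right)}{-9 - -7} = \frac{32 \left(-10\right)}{-9 + 7} = - \frac{320}{-2} = \left(-320\right) \left(- \frac{1}{2}\right) = 160$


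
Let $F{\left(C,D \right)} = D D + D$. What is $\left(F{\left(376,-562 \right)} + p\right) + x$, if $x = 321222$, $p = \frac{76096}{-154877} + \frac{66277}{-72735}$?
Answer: $\frac{7170188136006391}{11264978595} \approx 6.365 \cdot 10^{5}$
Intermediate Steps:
$F{\left(C,D \right)} = D + D^{2}$ ($F{\left(C,D \right)} = D^{2} + D = D + D^{2}$)
$p = - \frac{15799625489}{11264978595}$ ($p = 76096 \left(- \frac{1}{154877}\right) + 66277 \left(- \frac{1}{72735}\right) = - \frac{76096}{154877} - \frac{66277}{72735} = - \frac{15799625489}{11264978595} \approx -1.4025$)
$\left(F{\left(376,-562 \right)} + p\right) + x = \left(- 562 \left(1 - 562\right) - \frac{15799625489}{11264978595}\right) + 321222 = \left(\left(-562\right) \left(-561\right) - \frac{15799625489}{11264978595}\right) + 321222 = \left(315282 - \frac{15799625489}{11264978595}\right) + 321222 = \frac{3551629181763301}{11264978595} + 321222 = \frac{7170188136006391}{11264978595}$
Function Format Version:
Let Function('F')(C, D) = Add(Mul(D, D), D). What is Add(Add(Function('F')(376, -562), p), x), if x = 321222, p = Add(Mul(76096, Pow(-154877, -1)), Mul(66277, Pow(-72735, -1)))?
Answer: Rational(7170188136006391, 11264978595) ≈ 6.3650e+5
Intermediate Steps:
Function('F')(C, D) = Add(D, Pow(D, 2)) (Function('F')(C, D) = Add(Pow(D, 2), D) = Add(D, Pow(D, 2)))
p = Rational(-15799625489, 11264978595) (p = Add(Mul(76096, Rational(-1, 154877)), Mul(66277, Rational(-1, 72735))) = Add(Rational(-76096, 154877), Rational(-66277, 72735)) = Rational(-15799625489, 11264978595) ≈ -1.4025)
Add(Add(Function('F')(376, -562), p), x) = Add(Add(Mul(-562, Add(1, -562)), Rational(-15799625489, 11264978595)), 321222) = Add(Add(Mul(-562, -561), Rational(-15799625489, 11264978595)), 321222) = Add(Add(315282, Rational(-15799625489, 11264978595)), 321222) = Add(Rational(3551629181763301, 11264978595), 321222) = Rational(7170188136006391, 11264978595)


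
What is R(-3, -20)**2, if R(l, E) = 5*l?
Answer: 225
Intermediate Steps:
R(-3, -20)**2 = (5*(-3))**2 = (-15)**2 = 225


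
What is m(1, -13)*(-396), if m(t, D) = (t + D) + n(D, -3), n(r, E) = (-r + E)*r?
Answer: 56232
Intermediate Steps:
n(r, E) = r*(E - r) (n(r, E) = (E - r)*r = r*(E - r))
m(t, D) = D + t + D*(-3 - D) (m(t, D) = (t + D) + D*(-3 - D) = (D + t) + D*(-3 - D) = D + t + D*(-3 - D))
m(1, -13)*(-396) = (-13 + 1 - 1*(-13)*(3 - 13))*(-396) = (-13 + 1 - 1*(-13)*(-10))*(-396) = (-13 + 1 - 130)*(-396) = -142*(-396) = 56232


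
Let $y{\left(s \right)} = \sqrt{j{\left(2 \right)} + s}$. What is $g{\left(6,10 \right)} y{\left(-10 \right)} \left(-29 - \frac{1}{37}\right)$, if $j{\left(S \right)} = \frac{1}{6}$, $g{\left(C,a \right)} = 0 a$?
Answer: $0$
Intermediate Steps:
$g{\left(C,a \right)} = 0$
$j{\left(S \right)} = \frac{1}{6}$
$y{\left(s \right)} = \sqrt{\frac{1}{6} + s}$
$g{\left(6,10 \right)} y{\left(-10 \right)} \left(-29 - \frac{1}{37}\right) = 0 \frac{\sqrt{6 + 36 \left(-10\right)}}{6} \left(-29 - \frac{1}{37}\right) = 0 \frac{\sqrt{6 - 360}}{6} \left(-29 - \frac{1}{37}\right) = 0 \frac{\sqrt{-354}}{6} \left(-29 - \frac{1}{37}\right) = 0 \frac{i \sqrt{354}}{6} \left(- \frac{1074}{37}\right) = 0 \left(- \frac{1074}{37}\right) = 0$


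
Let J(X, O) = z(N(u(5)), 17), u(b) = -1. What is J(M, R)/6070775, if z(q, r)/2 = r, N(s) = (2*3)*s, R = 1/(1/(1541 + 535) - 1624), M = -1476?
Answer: 34/6070775 ≈ 5.6006e-6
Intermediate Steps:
R = -2076/3371423 (R = 1/(1/2076 - 1624) = 1/(-3371423/2076) = -2076/3371423 ≈ -0.00061576)
N(s) = 6*s
z(q, r) = 2*r
J(X, O) = 34 (J(X, O) = 2*17 = 34)
J(M, R)/6070775 = 34/6070775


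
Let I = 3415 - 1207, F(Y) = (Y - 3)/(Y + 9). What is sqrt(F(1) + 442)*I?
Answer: 103776*sqrt(5)/5 ≈ 46410.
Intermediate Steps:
F(Y) = (-3 + Y)/(9 + Y)
I = 2208
sqrt(F(1) + 442)*I = sqrt((-3 + 1)/(9 + 1) + 442)*2208 = sqrt(-2/10 + 442)*2208 = sqrt((1/10)*(-2) + 442)*2208 = sqrt(-1/5 + 442)*2208 = sqrt(2209/5)*2208 = (47*sqrt(5)/5)*2208 = 103776*sqrt(5)/5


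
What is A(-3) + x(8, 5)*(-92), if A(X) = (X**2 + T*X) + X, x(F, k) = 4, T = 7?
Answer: -383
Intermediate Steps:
A(X) = X**2 + 8*X (A(X) = (X**2 + 7*X) + X = X**2 + 8*X)
A(-3) + x(8, 5)*(-92) = -3*(8 - 3) + 4*(-92) = -3*5 - 368 = -15 - 368 = -383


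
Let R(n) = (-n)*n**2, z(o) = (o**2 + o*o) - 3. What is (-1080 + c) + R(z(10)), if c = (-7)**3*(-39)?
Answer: -7633076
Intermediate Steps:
z(o) = -3 + 2*o**2 (z(o) = (o**2 + o**2) - 3 = 2*o**2 - 3 = -3 + 2*o**2)
R(n) = -n**3
c = 13377 (c = -343*(-39) = 13377)
(-1080 + c) + R(z(10)) = (-1080 + 13377) - (-3 + 2*10**2)**3 = 12297 - (-3 + 2*100)**3 = 12297 - (-3 + 200)**3 = 12297 - 1*197**3 = 12297 - 1*7645373 = 12297 - 7645373 = -7633076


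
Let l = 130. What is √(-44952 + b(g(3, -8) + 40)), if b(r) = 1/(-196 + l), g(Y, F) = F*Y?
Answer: I*√195810978/66 ≈ 212.02*I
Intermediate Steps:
b(r) = -1/66 (b(r) = 1/(-196 + 130) = 1/(-66) = -1/66)
√(-44952 + b(g(3, -8) + 40)) = √(-44952 - 1/66) = √(-2966833/66) = I*√195810978/66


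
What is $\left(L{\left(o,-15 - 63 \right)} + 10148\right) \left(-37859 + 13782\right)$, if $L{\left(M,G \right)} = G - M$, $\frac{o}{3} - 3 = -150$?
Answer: $-253073347$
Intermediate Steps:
$o = -441$ ($o = 9 + 3 \left(-150\right) = 9 - 450 = -441$)
$\left(L{\left(o,-15 - 63 \right)} + 10148\right) \left(-37859 + 13782\right) = \left(\left(\left(-15 - 63\right) - -441\right) + 10148\right) \left(-37859 + 13782\right) = \left(\left(\left(-15 - 63\right) + 441\right) + 10148\right) \left(-24077\right) = \left(\left(-78 + 441\right) + 10148\right) \left(-24077\right) = \left(363 + 10148\right) \left(-24077\right) = 10511 \left(-24077\right) = -253073347$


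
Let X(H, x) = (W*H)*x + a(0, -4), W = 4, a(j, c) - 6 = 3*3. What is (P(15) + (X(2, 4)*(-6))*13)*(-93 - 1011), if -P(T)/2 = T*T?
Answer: 4544064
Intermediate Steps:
a(j, c) = 15 (a(j, c) = 6 + 3*3 = 6 + 9 = 15)
P(T) = -2*T² (P(T) = -2*T*T = -2*T²)
X(H, x) = 15 + 4*H*x (X(H, x) = (4*H)*x + 15 = 4*H*x + 15 = 15 + 4*H*x)
(P(15) + (X(2, 4)*(-6))*13)*(-93 - 1011) = (-2*15² + ((15 + 4*2*4)*(-6))*13)*(-93 - 1011) = (-2*225 + ((15 + 32)*(-6))*13)*(-1104) = (-450 + (47*(-6))*13)*(-1104) = (-450 - 282*13)*(-1104) = (-450 - 3666)*(-1104) = -4116*(-1104) = 4544064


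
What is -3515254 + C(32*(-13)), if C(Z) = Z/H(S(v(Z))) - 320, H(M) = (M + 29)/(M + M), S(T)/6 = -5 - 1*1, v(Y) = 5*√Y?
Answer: -24638970/7 ≈ -3.5199e+6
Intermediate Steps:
S(T) = -36 (S(T) = 6*(-5 - 1*1) = 6*(-5 - 1) = 6*(-6) = -36)
H(M) = (29 + M)/(2*M) (H(M) = (29 + M)/((2*M)) = (29 + M)*(1/(2*M)) = (29 + M)/(2*M))
C(Z) = -320 + 72*Z/7 (C(Z) = Z/(((½)*(29 - 36)/(-36))) - 320 = Z/(((½)*(-1/36)*(-7))) - 320 = Z/(7/72) - 320 = Z*(72/7) - 320 = 72*Z/7 - 320 = -320 + 72*Z/7)
-3515254 + C(32*(-13)) = -3515254 + (-320 + 72*(32*(-13))/7) = -3515254 + (-320 + (72/7)*(-416)) = -3515254 + (-320 - 29952/7) = -3515254 - 32192/7 = -24638970/7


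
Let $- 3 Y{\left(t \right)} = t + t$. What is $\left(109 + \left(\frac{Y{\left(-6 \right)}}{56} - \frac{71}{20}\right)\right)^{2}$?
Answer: $\frac{218241529}{19600} \approx 11135.0$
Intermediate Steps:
$Y{\left(t \right)} = - \frac{2 t}{3}$ ($Y{\left(t \right)} = - \frac{t + t}{3} = - \frac{2 t}{3}$)
$\left(109 + \left(\frac{Y{\left(-6 \right)}}{56} - \frac{71}{20}\right)\right)^{2} = \left(109 - \left(\frac{71}{20} - \frac{\left(- \frac{2}{3}\right) \left(-6\right)}{56}\right)\right)^{2} = \left(109 + \left(4 \cdot \frac{1}{56} - \frac{71}{20}\right)\right)^{2} = \left(109 + \left(\frac{1}{14} - \frac{71}{20}\right)\right)^{2} = \left(109 - \frac{487}{140}\right)^{2} = \left(\frac{14773}{140}\right)^{2} = \frac{218241529}{19600}$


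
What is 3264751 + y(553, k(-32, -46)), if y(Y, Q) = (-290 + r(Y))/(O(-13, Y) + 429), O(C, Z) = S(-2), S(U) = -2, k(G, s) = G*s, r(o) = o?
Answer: 1394048940/427 ≈ 3.2648e+6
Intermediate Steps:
O(C, Z) = -2
y(Y, Q) = -290/427 + Y/427 (y(Y, Q) = (-290 + Y)/(-2 + 429) = (-290 + Y)/427 = (-290 + Y)*(1/427) = -290/427 + Y/427)
3264751 + y(553, k(-32, -46)) = 3264751 + (-290/427 + (1/427)*553) = 3264751 + (-290/427 + 79/61) = 3264751 + 263/427 = 1394048940/427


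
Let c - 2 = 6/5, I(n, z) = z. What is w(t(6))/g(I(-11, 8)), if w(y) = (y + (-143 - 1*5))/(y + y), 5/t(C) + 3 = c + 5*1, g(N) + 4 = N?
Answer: -3823/200 ≈ -19.115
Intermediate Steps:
g(N) = -4 + N
c = 16/5 (c = 2 + 6/5 = 16/5 ≈ 3.2000)
t(C) = 25/26 (t(C) = 5/(-3 + (16/5 + 5*1)) = 5/(-3 + (16/5 + 5)) = 5/(-3 + 41/5) = 5/(26/5) = 5*(5/26) = 25/26)
w(y) = (-148 + y)/(2*y) (w(y) = (y + (-143 - 5))/((2*y)) = (y - 148)*(1/(2*y)) = (-148 + y)*(1/(2*y)) = (-148 + y)/(2*y))
w(t(6))/g(I(-11, 8)) = ((-148 + 25/26)/(2*(25/26)))/(-4 + 8) = ((½)*(26/25)*(-3823/26))/4 = -3823/50*¼ = -3823/200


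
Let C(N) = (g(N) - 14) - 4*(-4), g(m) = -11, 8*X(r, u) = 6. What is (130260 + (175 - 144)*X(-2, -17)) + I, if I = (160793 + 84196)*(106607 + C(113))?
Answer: 104461870821/4 ≈ 2.6115e+10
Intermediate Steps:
X(r, u) = 3/4 (X(r, u) = (1/8)*6 = 3/4)
C(N) = -9 (C(N) = (-11 - 14) - 4*(-4) = -25 + 16 = -9)
I = 26115337422 (I = (160793 + 84196)*(106607 - 9) = 244989*106598 = 26115337422)
(130260 + (175 - 144)*X(-2, -17)) + I = (130260 + (175 - 144)*(3/4)) + 26115337422 = (130260 + 31*(3/4)) + 26115337422 = (130260 + 93/4) + 26115337422 = 521133/4 + 26115337422 = 104461870821/4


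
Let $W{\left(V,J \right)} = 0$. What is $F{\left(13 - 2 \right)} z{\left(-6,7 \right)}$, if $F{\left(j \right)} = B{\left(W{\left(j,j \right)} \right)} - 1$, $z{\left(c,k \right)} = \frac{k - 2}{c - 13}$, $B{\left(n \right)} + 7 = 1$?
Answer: $\frac{35}{19} \approx 1.8421$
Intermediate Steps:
$B{\left(n \right)} = -6$ ($B{\left(n \right)} = -7 + 1 = -6$)
$z{\left(c,k \right)} = \frac{-2 + k}{-13 + c}$
$F{\left(j \right)} = -7$ ($F{\left(j \right)} = -6 - 1 = -7$)
$F{\left(13 - 2 \right)} z{\left(-6,7 \right)} = - 7 \frac{-2 + 7}{-13 - 6} = - 7 \frac{1}{-19} \cdot 5 = - 7 \left(\left(- \frac{1}{19}\right) 5\right) = \left(-7\right) \left(- \frac{5}{19}\right) = \frac{35}{19}$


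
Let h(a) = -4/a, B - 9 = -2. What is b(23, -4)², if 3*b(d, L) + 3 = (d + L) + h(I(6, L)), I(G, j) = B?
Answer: 1296/49 ≈ 26.449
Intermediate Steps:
B = 7 (B = 9 - 2 = 7)
I(G, j) = 7
b(d, L) = -25/21 + L/3 + d/3 (b(d, L) = -1 + ((d + L) - 4/7)/3 = -1 + ((L + d) - 4*⅐)/3 = -1 + ((L + d) - 4/7)/3 = -1 + (-4/7 + L + d)/3 = -1 + (-4/21 + L/3 + d/3) = -25/21 + L/3 + d/3)
b(23, -4)² = (-25/21 + (⅓)*(-4) + (⅓)*23)² = (-25/21 - 4/3 + 23/3)² = (36/7)² = 1296/49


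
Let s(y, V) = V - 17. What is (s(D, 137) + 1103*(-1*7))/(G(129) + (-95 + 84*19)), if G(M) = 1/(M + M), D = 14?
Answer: -1961058/387259 ≈ -5.0639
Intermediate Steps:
s(y, V) = -17 + V
G(M) = 1/(2*M)
(s(D, 137) + 1103*(-1*7))/(G(129) + (-95 + 84*19)) = ((-17 + 137) + 1103*(-1*7))/((½)/129 + (-95 + 84*19)) = (120 + 1103*(-7))/((½)*(1/129) + (-95 + 1596)) = (120 - 7721)/(1/258 + 1501) = -7601/387259/258 = -7601*258/387259 = -1961058/387259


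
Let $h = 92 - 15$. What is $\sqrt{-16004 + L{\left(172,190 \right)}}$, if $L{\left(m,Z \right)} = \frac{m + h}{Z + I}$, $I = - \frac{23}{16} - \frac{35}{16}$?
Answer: $\frac{2 i \sqrt{988200507}}{497} \approx 126.5 i$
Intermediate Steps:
$I = - \frac{29}{8}$ ($I = \left(-23\right) \frac{1}{16} - \frac{35}{16} = - \frac{23}{16} - \frac{35}{16} = - \frac{29}{8} \approx -3.625$)
$h = 77$ ($h = 92 - 15 = 77$)
$L{\left(m,Z \right)} = \frac{77 + m}{- \frac{29}{8} + Z}$ ($L{\left(m,Z \right)} = \frac{m + 77}{Z - \frac{29}{8}} = \frac{77 + m}{- \frac{29}{8} + Z}$)
$\sqrt{-16004 + L{\left(172,190 \right)}} = \sqrt{-16004 + \frac{8 \left(77 + 172\right)}{-29 + 8 \cdot 190}} = \sqrt{-16004 + 8 \frac{1}{-29 + 1520} \cdot 249} = \sqrt{-16004 + 8 \cdot \frac{1}{1491} \cdot 249} = \sqrt{-16004 + \frac{664}{497}} = \sqrt{- \frac{7953324}{497}} = \frac{2 i \sqrt{988200507}}{497}$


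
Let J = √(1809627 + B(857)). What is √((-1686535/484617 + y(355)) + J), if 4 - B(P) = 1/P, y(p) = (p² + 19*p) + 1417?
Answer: √(23145049471118046813852 + 201269566642473*√1329081677462)/415316769 ≈ 368.14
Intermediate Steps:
y(p) = 1417 + p² + 19*p
B(P) = 4 - 1/P
J = √1329081677462/857 (J = √(1809627 + (4 - 1/857)) = √(1809627 + 3427/857) = √(1550853766/857) = √1329081677462/857 ≈ 1345.2)
√((-1686535/484617 + y(355)) + J) = √((-1686535/484617 + (1417 + 355² + 19*355)) + √1329081677462/857) = √((-1686535*1/484617 + (1417 + 126025 + 6745)) + √1329081677462/857) = √((-1686535/484617 + 134187) + √1329081677462/857) = √(65027614844/484617 + √1329081677462/857)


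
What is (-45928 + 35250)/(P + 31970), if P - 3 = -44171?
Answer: 281/321 ≈ 0.87539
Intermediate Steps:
P = -44168 (P = 3 - 44171 = -44168)
(-45928 + 35250)/(P + 31970) = (-45928 + 35250)/(-44168 + 31970) = -10678/(-12198) = -10678*(-1/12198) = 281/321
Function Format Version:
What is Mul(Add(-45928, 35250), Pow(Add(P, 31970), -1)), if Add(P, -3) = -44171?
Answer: Rational(281, 321) ≈ 0.87539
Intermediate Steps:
P = -44168 (P = Add(3, -44171) = -44168)
Mul(Add(-45928, 35250), Pow(Add(P, 31970), -1)) = Mul(Add(-45928, 35250), Pow(Add(-44168, 31970), -1)) = Mul(-10678, Pow(-12198, -1)) = Mul(-10678, Rational(-1, 12198)) = Rational(281, 321)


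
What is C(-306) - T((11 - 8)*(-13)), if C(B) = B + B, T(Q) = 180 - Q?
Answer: -831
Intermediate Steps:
C(B) = 2*B
C(-306) - T((11 - 8)*(-13)) = 2*(-306) - (180 - (11 - 8)*(-13)) = -612 - (180 - 3*(-13)) = -612 - (180 - 1*(-39)) = -612 - (180 + 39) = -612 - 1*219 = -612 - 219 = -831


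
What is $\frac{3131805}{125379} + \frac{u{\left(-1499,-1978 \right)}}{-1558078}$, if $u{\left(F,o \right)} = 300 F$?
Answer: $\frac{822663234515}{32558376927} \approx 25.267$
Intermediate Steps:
$\frac{3131805}{125379} + \frac{u{\left(-1499,-1978 \right)}}{-1558078} = \frac{3131805}{125379} + \frac{300 \left(-1499\right)}{-1558078} = 3131805 \cdot \frac{1}{125379} - - \frac{224850}{779039} = \frac{1043935}{41793} + \frac{224850}{779039} = \frac{822663234515}{32558376927}$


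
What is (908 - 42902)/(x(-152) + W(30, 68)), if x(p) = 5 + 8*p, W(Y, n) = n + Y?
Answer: 13998/371 ≈ 37.730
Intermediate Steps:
W(Y, n) = Y + n
(908 - 42902)/(x(-152) + W(30, 68)) = (908 - 42902)/((5 + 8*(-152)) + (30 + 68)) = -41994/((5 - 1216) + 98) = -41994/(-1211 + 98) = -41994/(-1113) = -41994*(-1/1113) = 13998/371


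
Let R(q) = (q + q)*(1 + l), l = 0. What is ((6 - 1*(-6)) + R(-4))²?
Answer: 16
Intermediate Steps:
R(q) = 2*q (R(q) = (q + q)*(1 + 0) = (2*q)*1 = 2*q)
((6 - 1*(-6)) + R(-4))² = ((6 - 1*(-6)) + 2*(-4))² = ((6 + 6) - 8)² = (12 - 8)² = 4² = 16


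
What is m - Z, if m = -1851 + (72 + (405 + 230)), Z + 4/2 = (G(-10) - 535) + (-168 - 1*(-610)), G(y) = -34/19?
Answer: -19897/19 ≈ -1047.2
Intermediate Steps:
G(y) = -34/19 (G(y) = -34*1/19 = -34/19)
Z = -1839/19 (Z = -2 + ((-34/19 - 535) + (-168 - 1*(-610))) = -2 + (-10199/19 + (-168 + 610)) = -2 + (-10199/19 + 442) = -2 - 1801/19 = -1839/19 ≈ -96.789)
m = -1144 (m = -1851 + (72 + 635) = -1851 + 707 = -1144)
m - Z = -1144 - 1*(-1839/19) = -1144 + 1839/19 = -19897/19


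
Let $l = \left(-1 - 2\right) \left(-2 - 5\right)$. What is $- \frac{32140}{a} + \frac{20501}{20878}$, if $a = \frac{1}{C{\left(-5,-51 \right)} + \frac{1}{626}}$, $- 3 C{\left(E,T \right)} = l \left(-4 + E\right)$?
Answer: $- \frac{1017857782779}{502678} \approx -2.0249 \cdot 10^{6}$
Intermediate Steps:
$l = 21$ ($l = \left(-3\right) \left(-7\right) = 21$)
$C{\left(E,T \right)} = 28 - 7 E$ ($C{\left(E,T \right)} = - \frac{21 \left(-4 + E\right)}{3} = - \frac{-84 + 21 E}{3} = 28 - 7 E$)
$a = \frac{626}{39439}$ ($a = \frac{1}{\left(28 - -35\right) + \frac{1}{626}} = \frac{1}{\left(28 + 35\right) + \frac{1}{626}} = \frac{1}{63 + \frac{1}{626}} = \frac{1}{\frac{39439}{626}} = \frac{626}{39439} \approx 0.015873$)
$- \frac{32140}{a} + \frac{20501}{20878} = - \frac{32140}{\frac{626}{39439}} + \frac{20501}{20878} = \left(-32140\right) \frac{39439}{626} + 20501 \cdot \frac{1}{20878} = - \frac{633784730}{313} + \frac{1577}{1606} = - \frac{1017857782779}{502678}$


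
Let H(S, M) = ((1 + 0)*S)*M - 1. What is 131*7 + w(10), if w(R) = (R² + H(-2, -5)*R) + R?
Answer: 1117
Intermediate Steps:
H(S, M) = -1 + M*S (H(S, M) = (1*S)*M - 1 = S*M - 1 = M*S - 1 = -1 + M*S)
w(R) = R² + 10*R (w(R) = (R² + (-1 - 5*(-2))*R) + R = (R² + (-1 + 10)*R) + R = (R² + 9*R) + R = R² + 10*R)
131*7 + w(10) = 131*7 + 10*(10 + 10) = 917 + 10*20 = 917 + 200 = 1117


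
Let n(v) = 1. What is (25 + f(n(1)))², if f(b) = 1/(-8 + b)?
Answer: 30276/49 ≈ 617.88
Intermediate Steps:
(25 + f(n(1)))² = (25 + 1/(-8 + 1))² = (25 + 1/(-7))² = (25 - ⅐)² = (174/7)² = 30276/49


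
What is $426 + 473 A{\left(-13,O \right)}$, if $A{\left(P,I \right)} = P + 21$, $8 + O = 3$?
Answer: $4210$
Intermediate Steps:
$O = -5$ ($O = -8 + 3 = -5$)
$A{\left(P,I \right)} = 21 + P$
$426 + 473 A{\left(-13,O \right)} = 426 + 473 \left(21 - 13\right) = 426 + 473 \cdot 8 = 426 + 3784 = 4210$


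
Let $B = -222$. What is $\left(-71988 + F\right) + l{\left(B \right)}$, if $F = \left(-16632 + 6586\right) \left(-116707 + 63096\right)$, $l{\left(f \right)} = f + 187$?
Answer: $538504083$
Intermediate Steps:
$l{\left(f \right)} = 187 + f$
$F = 538576106$ ($F = \left(-10046\right) \left(-53611\right) = 538576106$)
$\left(-71988 + F\right) + l{\left(B \right)} = \left(-71988 + 538576106\right) + \left(187 - 222\right) = 538504118 - 35 = 538504083$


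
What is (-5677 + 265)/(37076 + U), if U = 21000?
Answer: -1353/14519 ≈ -0.093188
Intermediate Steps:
(-5677 + 265)/(37076 + U) = (-5677 + 265)/(37076 + 21000) = -5412/58076 = -5412*1/58076 = -1353/14519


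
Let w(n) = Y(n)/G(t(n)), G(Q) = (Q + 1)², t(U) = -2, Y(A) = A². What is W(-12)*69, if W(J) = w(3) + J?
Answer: -207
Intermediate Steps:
G(Q) = (1 + Q)²
w(n) = n² (w(n) = n²/((1 - 2)²) = n²/((-1)²) = n²/1 = n²*1 = n²)
W(J) = 9 + J (W(J) = 3² + J = 9 + J)
W(-12)*69 = (9 - 12)*69 = -3*69 = -207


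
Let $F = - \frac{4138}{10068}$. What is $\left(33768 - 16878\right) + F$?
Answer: $\frac{85022191}{5034} \approx 16890.0$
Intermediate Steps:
$F = - \frac{2069}{5034}$ ($F = \left(-4138\right) \frac{1}{10068} = - \frac{2069}{5034} \approx -0.41101$)
$\left(33768 - 16878\right) + F = \left(33768 - 16878\right) - \frac{2069}{5034} = 16890 - \frac{2069}{5034} = \frac{85022191}{5034}$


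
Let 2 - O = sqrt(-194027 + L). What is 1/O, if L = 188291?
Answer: 1/2870 + I*sqrt(1434)/2870 ≈ 0.00034843 + 0.013194*I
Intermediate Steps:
O = 2 - 2*I*sqrt(1434) (O = 2 - sqrt(-194027 + 188291) = 2 - sqrt(-5736) = 2 - 2*I*sqrt(1434) ≈ 2.0 - 75.736*I)
1/O = 1/(2 - 2*I*sqrt(1434))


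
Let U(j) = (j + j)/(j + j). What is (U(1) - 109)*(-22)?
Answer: 2376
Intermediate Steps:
U(j) = 1 (U(j) = (2*j)/((2*j)) = (2*j)*(1/(2*j)) = 1)
(U(1) - 109)*(-22) = (1 - 109)*(-22) = -108*(-22) = 2376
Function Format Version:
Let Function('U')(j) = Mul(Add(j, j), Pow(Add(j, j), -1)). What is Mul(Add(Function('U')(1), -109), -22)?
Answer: 2376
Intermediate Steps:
Function('U')(j) = 1 (Function('U')(j) = Mul(Mul(2, j), Pow(Mul(2, j), -1)) = Mul(Mul(2, j), Mul(Rational(1, 2), Pow(j, -1))) = 1)
Mul(Add(Function('U')(1), -109), -22) = Mul(Add(1, -109), -22) = Mul(-108, -22) = 2376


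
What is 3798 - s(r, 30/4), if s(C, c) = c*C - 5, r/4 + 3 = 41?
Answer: 2663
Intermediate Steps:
r = 152 (r = -12 + 4*41 = -12 + 164 = 152)
s(C, c) = -5 + C*c (s(C, c) = C*c - 5 = -5 + C*c)
3798 - s(r, 30/4) = 3798 - (-5 + 152*(30/4)) = 3798 - (-5 + 152*(30*(¼))) = 3798 - (-5 + 152*(15/2)) = 3798 - (-5 + 1140) = 3798 - 1*1135 = 3798 - 1135 = 2663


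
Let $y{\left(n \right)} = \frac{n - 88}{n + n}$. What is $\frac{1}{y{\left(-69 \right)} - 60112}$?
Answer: $- \frac{138}{8295299} \approx -1.6636 \cdot 10^{-5}$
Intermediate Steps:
$y{\left(n \right)} = \frac{-88 + n}{2 n}$
$\frac{1}{y{\left(-69 \right)} - 60112} = \frac{1}{\frac{-88 - 69}{2 \left(-69\right)} - 60112} = \frac{1}{\frac{1}{2} \left(- \frac{1}{69}\right) \left(-157\right) - 60112} = \frac{1}{\frac{157}{138} - 60112} = \frac{1}{- \frac{8295299}{138}} = - \frac{138}{8295299}$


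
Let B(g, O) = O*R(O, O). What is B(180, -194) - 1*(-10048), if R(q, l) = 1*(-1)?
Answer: 10242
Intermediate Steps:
R(q, l) = -1
B(g, O) = -O (B(g, O) = O*(-1) = -O)
B(180, -194) - 1*(-10048) = -1*(-194) - 1*(-10048) = 194 + 10048 = 10242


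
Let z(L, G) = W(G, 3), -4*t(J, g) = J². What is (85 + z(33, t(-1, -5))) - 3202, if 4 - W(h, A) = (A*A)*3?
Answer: -3140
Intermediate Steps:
t(J, g) = -J²/4
W(h, A) = 4 - 3*A² (W(h, A) = 4 - A*A*3 = 4 - A²*3 = 4 - 3*A²)
z(L, G) = -23 (z(L, G) = 4 - 3*3² = 4 - 3*9 = 4 - 27 = -23)
(85 + z(33, t(-1, -5))) - 3202 = (85 - 23) - 3202 = 62 - 3202 = -3140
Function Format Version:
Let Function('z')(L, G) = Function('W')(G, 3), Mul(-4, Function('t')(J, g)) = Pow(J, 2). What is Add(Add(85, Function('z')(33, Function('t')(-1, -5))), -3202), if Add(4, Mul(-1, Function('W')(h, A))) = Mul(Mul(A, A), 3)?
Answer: -3140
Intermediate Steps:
Function('t')(J, g) = Mul(Rational(-1, 4), Pow(J, 2))
Function('W')(h, A) = Add(4, Mul(-3, Pow(A, 2))) (Function('W')(h, A) = Add(4, Mul(-1, Mul(Mul(A, A), 3))) = Add(4, Mul(-1, Mul(Pow(A, 2), 3))) = Add(4, Mul(-1, Mul(3, Pow(A, 2)))) = Add(4, Mul(-3, Pow(A, 2))))
Function('z')(L, G) = -23 (Function('z')(L, G) = Add(4, Mul(-3, Pow(3, 2))) = Add(4, Mul(-3, 9)) = Add(4, -27) = -23)
Add(Add(85, Function('z')(33, Function('t')(-1, -5))), -3202) = Add(Add(85, -23), -3202) = Add(62, -3202) = -3140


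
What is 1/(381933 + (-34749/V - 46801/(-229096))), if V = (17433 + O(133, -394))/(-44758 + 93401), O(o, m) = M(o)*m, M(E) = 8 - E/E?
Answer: 3361983800/896813283108803 ≈ 3.7488e-6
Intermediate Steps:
M(E) = 7 (M(E) = 8 - 1*1 = 8 - 1 = 7)
O(o, m) = 7*m
V = 14675/48643 (V = (17433 + 7*(-394))/(-44758 + 93401) = (17433 - 2758)/48643 = 14675*(1/48643) = 14675/48643 ≈ 0.30169)
1/(381933 + (-34749/V - 46801/(-229096))) = 1/(381933 + (-34749/14675/48643 - 46801/(-229096))) = 1/(381933 + (-34749*48643/14675 - 46801*(-1/229096))) = 1/(381933 + (-1690295607/14675 + 46801/229096)) = 1/(381933 - 387239275576597/3361983800) = 1/(896813283108803/3361983800) = 3361983800/896813283108803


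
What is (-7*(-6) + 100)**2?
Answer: 20164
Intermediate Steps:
(-7*(-6) + 100)**2 = (42 + 100)**2 = 142**2 = 20164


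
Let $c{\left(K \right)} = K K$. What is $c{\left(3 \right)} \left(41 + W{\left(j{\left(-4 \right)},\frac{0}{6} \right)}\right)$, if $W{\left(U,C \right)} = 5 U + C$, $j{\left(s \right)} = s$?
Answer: $189$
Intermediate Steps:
$c{\left(K \right)} = K^{2}$
$W{\left(U,C \right)} = C + 5 U$
$c{\left(3 \right)} \left(41 + W{\left(j{\left(-4 \right)},\frac{0}{6} \right)}\right) = 3^{2} \left(41 + \left(\frac{0}{6} + 5 \left(-4\right)\right)\right) = 9 \left(41 + \left(0 \cdot \frac{1}{6} - 20\right)\right) = 9 \left(41 + \left(0 - 20\right)\right) = 9 \left(41 - 20\right) = 9 \cdot 21 = 189$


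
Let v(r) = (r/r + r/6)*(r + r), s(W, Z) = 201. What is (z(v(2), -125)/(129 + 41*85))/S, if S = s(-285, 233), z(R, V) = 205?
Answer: 205/726414 ≈ 0.00028221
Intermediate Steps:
v(r) = 2*r*(1 + r/6) (v(r) = (1 + r*(⅙))*(2*r) = (1 + r/6)*(2*r) = 2*r*(1 + r/6))
S = 201
(z(v(2), -125)/(129 + 41*85))/S = (205/(129 + 41*85))/201 = (205/(129 + 3485))*(1/201) = (205/3614)*(1/201) = 205/726414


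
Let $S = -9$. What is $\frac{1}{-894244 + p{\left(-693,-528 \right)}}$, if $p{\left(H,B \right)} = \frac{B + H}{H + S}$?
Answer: $- \frac{234}{209252689} \approx -1.1183 \cdot 10^{-6}$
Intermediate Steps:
$p{\left(H,B \right)} = \frac{B + H}{-9 + H}$ ($p{\left(H,B \right)} = \frac{B + H}{H - 9} = \frac{B + H}{-9 + H}$)
$\frac{1}{-894244 + p{\left(-693,-528 \right)}} = \frac{1}{-894244 + \frac{-528 - 693}{-9 - 693}} = \frac{1}{-894244 + \frac{1}{-702} \left(-1221\right)} = \frac{1}{-894244 - - \frac{407}{234}} = \frac{1}{-894244 + \frac{407}{234}} = \frac{1}{- \frac{209252689}{234}} = - \frac{234}{209252689}$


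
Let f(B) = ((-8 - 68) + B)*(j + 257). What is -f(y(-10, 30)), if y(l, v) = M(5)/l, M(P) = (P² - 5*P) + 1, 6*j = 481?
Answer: 1539503/60 ≈ 25658.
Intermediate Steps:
j = 481/6 (j = (⅙)*481 = 481/6 ≈ 80.167)
M(P) = 1 + P² - 5*P
y(l, v) = 1/l (y(l, v) = (1 + 5² - 5*5)/l = (1 + 25 - 25)/l = 1/l)
f(B) = -76874/3 + 2023*B/6 (f(B) = ((-8 - 68) + B)*(481/6 + 257) = (-76 + B)*(2023/6) = -76874/3 + 2023*B/6)
-f(y(-10, 30)) = -(-76874/3 + (2023/6)/(-10)) = -(-76874/3 + (2023/6)*(-⅒)) = -(-76874/3 - 2023/60) = -1*(-1539503/60) = 1539503/60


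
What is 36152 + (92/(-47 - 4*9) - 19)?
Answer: 2998947/83 ≈ 36132.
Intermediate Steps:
36152 + (92/(-47 - 4*9) - 19) = 36152 + (92/(-47 - 36) - 19) = 36152 + (92/(-83) - 19) = 36152 + (92*(-1/83) - 19) = 36152 + (-92/83 - 19) = 36152 - 1669/83 = 2998947/83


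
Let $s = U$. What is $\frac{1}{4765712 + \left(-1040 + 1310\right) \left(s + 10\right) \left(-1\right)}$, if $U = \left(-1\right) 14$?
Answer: $\frac{1}{4766792} \approx 2.0978 \cdot 10^{-7}$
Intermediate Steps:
$U = -14$
$s = -14$
$\frac{1}{4765712 + \left(-1040 + 1310\right) \left(s + 10\right) \left(-1\right)} = \frac{1}{4765712 + \left(-1040 + 1310\right) \left(-14 + 10\right) \left(-1\right)} = \frac{1}{4765712 + 270 \left(\left(-4\right) \left(-1\right)\right)} = \frac{1}{4765712 + 270 \cdot 4} = \frac{1}{4765712 + 1080} = \frac{1}{4766792}$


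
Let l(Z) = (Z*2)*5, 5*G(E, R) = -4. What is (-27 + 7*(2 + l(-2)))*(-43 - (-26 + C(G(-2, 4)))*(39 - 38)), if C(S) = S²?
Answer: 67473/25 ≈ 2698.9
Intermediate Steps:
G(E, R) = -⅘ (G(E, R) = (⅕)*(-4) = -⅘)
l(Z) = 10*Z (l(Z) = (2*Z)*5 = 10*Z)
(-27 + 7*(2 + l(-2)))*(-43 - (-26 + C(G(-2, 4)))*(39 - 38)) = (-27 + 7*(2 + 10*(-2)))*(-43 - (-26 + (-⅘)²)*(39 - 38)) = (-27 + 7*(2 - 20))*(-43 - (-26 + 16/25)) = (-27 + 7*(-18))*(-43 - (-634)/25) = (-27 - 126)*(-43 - 1*(-634/25)) = -153*(-43 + 634/25) = -153*(-441/25) = 67473/25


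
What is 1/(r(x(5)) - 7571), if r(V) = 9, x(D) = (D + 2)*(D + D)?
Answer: -1/7562 ≈ -0.00013224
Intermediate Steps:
x(D) = 2*D*(2 + D) (x(D) = (2 + D)*(2*D) = 2*D*(2 + D))
1/(r(x(5)) - 7571) = 1/(9 - 7571) = 1/(-7562) = -1/7562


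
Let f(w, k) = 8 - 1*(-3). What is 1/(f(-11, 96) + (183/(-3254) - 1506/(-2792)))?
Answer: 2271292/26081609 ≈ 0.087084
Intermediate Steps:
f(w, k) = 11 (f(w, k) = 8 + 3 = 11)
1/(f(-11, 96) + (183/(-3254) - 1506/(-2792))) = 1/(11 + (183/(-3254) - 1506/(-2792))) = 1/(11 + (183*(-1/3254) - 1506*(-1/2792))) = 1/(11 + (-183/3254 + 753/1396)) = 1/(11 + 1097397/2271292) = 1/(26081609/2271292) = 2271292/26081609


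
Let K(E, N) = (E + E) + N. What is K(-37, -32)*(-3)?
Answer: 318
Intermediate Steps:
K(E, N) = N + 2*E (K(E, N) = 2*E + N = N + 2*E)
K(-37, -32)*(-3) = (-32 + 2*(-37))*(-3) = (-32 - 74)*(-3) = -106*(-3) = 318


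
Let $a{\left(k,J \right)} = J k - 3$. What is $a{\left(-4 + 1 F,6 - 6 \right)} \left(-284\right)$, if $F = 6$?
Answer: $852$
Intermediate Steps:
$a{\left(k,J \right)} = -3 + J k$
$a{\left(-4 + 1 F,6 - 6 \right)} \left(-284\right) = \left(-3 + \left(6 - 6\right) \left(-4 + 1 \cdot 6\right)\right) \left(-284\right) = \left(-3 + \left(6 - 6\right) \left(-4 + 6\right)\right) \left(-284\right) = \left(-3 + 0 \cdot 2\right) \left(-284\right) = \left(-3 + 0\right) \left(-284\right) = \left(-3\right) \left(-284\right) = 852$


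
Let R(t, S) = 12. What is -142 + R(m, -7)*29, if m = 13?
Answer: 206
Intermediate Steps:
-142 + R(m, -7)*29 = -142 + 12*29 = -142 + 348 = 206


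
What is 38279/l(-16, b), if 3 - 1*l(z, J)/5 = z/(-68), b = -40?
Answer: 650743/235 ≈ 2769.1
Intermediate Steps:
l(z, J) = 15 + 5*z/68 (l(z, J) = 15 - 5*z/(-68) = 15 - 5*z*(-1)/68 = 15 - (-5)*z/68 = 15 + 5*z/68)
38279/l(-16, b) = 38279/(15 + (5/68)*(-16)) = 38279/(15 - 20/17) = 38279/(235/17) = 38279*(17/235) = 650743/235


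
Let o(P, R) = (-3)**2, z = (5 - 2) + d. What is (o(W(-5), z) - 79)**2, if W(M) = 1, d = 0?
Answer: 4900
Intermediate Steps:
z = 3 (z = (5 - 2) + 0 = 3 + 0 = 3)
o(P, R) = 9
(o(W(-5), z) - 79)**2 = (9 - 79)**2 = (-70)**2 = 4900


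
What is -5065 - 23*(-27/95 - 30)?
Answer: -415004/95 ≈ -4368.5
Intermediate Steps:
-5065 - 23*(-27/95 - 30) = -5065 - 23*(-2877/95) = -5065 + 66171/95 = -415004/95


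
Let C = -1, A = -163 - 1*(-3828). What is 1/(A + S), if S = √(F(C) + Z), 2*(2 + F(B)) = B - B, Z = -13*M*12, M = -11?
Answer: 3665/13430511 - √1714/13430511 ≈ 0.00026980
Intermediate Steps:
A = 3665 (A = -163 + 3828 = 3665)
Z = 1716 (Z = -13*(-11)*12 = 143*12 = 1716)
F(B) = -2 (F(B) = -2 + (B - B)/2 = -2 + (½)*0 = -2 + 0 = -2)
S = √1714 (S = √(-2 + 1716) = √1714 ≈ 41.401)
1/(A + S) = 1/(3665 + √1714)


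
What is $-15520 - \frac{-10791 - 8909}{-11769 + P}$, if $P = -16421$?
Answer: $- \frac{43752850}{2819} \approx -15521.0$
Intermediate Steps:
$-15520 - \frac{-10791 - 8909}{-11769 + P} = -15520 - \frac{-10791 - 8909}{-11769 - 16421} = -15520 - - \frac{19700}{-28190} = -15520 - \left(-19700\right) \left(- \frac{1}{28190}\right) = -15520 - \frac{1970}{2819} = - \frac{43752850}{2819}$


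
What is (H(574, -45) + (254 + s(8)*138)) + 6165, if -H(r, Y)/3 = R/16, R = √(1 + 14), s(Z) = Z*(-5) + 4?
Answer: 1451 - 3*√15/16 ≈ 1450.3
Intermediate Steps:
s(Z) = 4 - 5*Z (s(Z) = -5*Z + 4 = 4 - 5*Z)
R = √15 ≈ 3.8730
H(r, Y) = -3*√15/16
(H(574, -45) + (254 + s(8)*138)) + 6165 = (-3*√15/16 + (254 + (4 - 5*8)*138)) + 6165 = (-3*√15/16 + (254 + (4 - 40)*138)) + 6165 = (-3*√15/16 + (254 - 36*138)) + 6165 = (-3*√15/16 + (254 - 4968)) + 6165 = (-3*√15/16 - 4714) + 6165 = (-4714 - 3*√15/16) + 6165 = 1451 - 3*√15/16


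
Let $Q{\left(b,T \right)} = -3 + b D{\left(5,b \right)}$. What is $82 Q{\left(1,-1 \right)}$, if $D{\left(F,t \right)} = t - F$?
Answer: $-574$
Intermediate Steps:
$Q{\left(b,T \right)} = -3 + b \left(-5 + b\right)$ ($Q{\left(b,T \right)} = -3 + b \left(b - 5\right) = -3 + b \left(-5 + b\right)$)
$82 Q{\left(1,-1 \right)} = 82 \left(-3 + 1 \left(-5 + 1\right)\right) = 82 \left(-3 + 1 \left(-4\right)\right) = 82 \left(-3 - 4\right) = 82 \left(-7\right) = -574$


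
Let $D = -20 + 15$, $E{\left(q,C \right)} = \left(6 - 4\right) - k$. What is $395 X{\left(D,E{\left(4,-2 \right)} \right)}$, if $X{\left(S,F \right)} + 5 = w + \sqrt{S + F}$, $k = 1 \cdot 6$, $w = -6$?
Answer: $-4345 + 1185 i \approx -4345.0 + 1185.0 i$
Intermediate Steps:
$k = 6$
$E{\left(q,C \right)} = -4$ ($E{\left(q,C \right)} = \left(6 - 4\right) - 6 = 2 - 6 = -4$)
$D = -5$
$X{\left(S,F \right)} = -11 + \sqrt{F + S}$ ($X{\left(S,F \right)} = -5 + \left(-6 + \sqrt{S + F}\right) = -5 + \left(-6 + \sqrt{F + S}\right) = -11 + \sqrt{F + S}$)
$395 X{\left(D,E{\left(4,-2 \right)} \right)} = 395 \left(-11 + \sqrt{-4 - 5}\right) = 395 \left(-11 + \sqrt{-9}\right) = 395 \left(-11 + 3 i\right) = -4345 + 1185 i$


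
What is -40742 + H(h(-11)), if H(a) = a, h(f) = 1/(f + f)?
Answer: -896325/22 ≈ -40742.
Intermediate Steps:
h(f) = 1/(2*f)
-40742 + H(h(-11)) = -40742 + (1/2)/(-11) = -40742 + (1/2)*(-1/11) = -40742 - 1/22 = -896325/22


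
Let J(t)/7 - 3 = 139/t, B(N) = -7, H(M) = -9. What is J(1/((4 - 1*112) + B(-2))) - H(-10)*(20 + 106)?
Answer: -110740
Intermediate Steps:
J(t) = 21 + 973/t (J(t) = 21 + 7*(139/t) = 21 + 973/t)
J(1/((4 - 1*112) + B(-2))) - H(-10)*(20 + 106) = (21 + 973/(1/((4 - 1*112) - 7))) - (-9)*(20 + 106) = (21 + 973/(1/((4 - 112) - 7))) - (-9)*126 = (21 + 973/(1/(-108 - 7))) - 1*(-1134) = (21 + 973/(1/(-115))) + 1134 = (21 + 973/(-1/115)) + 1134 = (21 + 973*(-115)) + 1134 = (21 - 111895) + 1134 = -111874 + 1134 = -110740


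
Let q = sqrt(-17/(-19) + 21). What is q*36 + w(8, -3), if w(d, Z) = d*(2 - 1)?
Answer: 8 + 144*sqrt(494)/19 ≈ 176.45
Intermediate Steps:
w(d, Z) = d (w(d, Z) = d*1 = d)
q = 4*sqrt(494)/19 (q = sqrt(-17*(-1/19) + 21) = sqrt(17/19 + 21) = sqrt(416/19) = 4*sqrt(494)/19 ≈ 4.6792)
q*36 + w(8, -3) = (4*sqrt(494)/19)*36 + 8 = 144*sqrt(494)/19 + 8 = 8 + 144*sqrt(494)/19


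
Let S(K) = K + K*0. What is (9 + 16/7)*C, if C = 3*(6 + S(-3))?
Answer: 711/7 ≈ 101.57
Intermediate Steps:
S(K) = K (S(K) = K + 0 = K)
C = 9 (C = 3*(6 - 3) = 3*3 = 9)
(9 + 16/7)*C = (9 + 16/7)*9 = (79/7)*9 = 711/7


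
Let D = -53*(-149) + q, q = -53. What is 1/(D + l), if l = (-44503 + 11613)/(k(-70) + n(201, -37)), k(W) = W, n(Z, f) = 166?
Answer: 48/360067 ≈ 0.00013331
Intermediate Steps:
l = -16445/48 (l = (-44503 + 11613)/(-70 + 166) = -32890/96 = -32890*1/96 = -16445/48 ≈ -342.60)
D = 7844 (D = -53*(-149) - 53 = 7897 - 53 = 7844)
1/(D + l) = 1/(7844 - 16445/48) = 1/(360067/48) = 48/360067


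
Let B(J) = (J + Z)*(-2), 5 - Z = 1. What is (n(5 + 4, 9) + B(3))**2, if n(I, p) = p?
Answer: 25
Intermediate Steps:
Z = 4 (Z = 5 - 1*1 = 5 - 1 = 4)
B(J) = -8 - 2*J (B(J) = (J + 4)*(-2) = (4 + J)*(-2) = -8 - 2*J)
(n(5 + 4, 9) + B(3))**2 = (9 + (-8 - 2*3))**2 = (9 + (-8 - 6))**2 = (9 - 14)**2 = (-5)**2 = 25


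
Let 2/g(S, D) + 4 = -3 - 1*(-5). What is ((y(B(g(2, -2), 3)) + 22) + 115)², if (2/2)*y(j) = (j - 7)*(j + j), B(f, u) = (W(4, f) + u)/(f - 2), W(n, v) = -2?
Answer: 1630729/81 ≈ 20132.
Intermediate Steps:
g(S, D) = -1 (g(S, D) = 2/(-4 + (-3 - 1*(-5))) = 2/(-4 + (-3 + 5)) = 2/(-4 + 2) = 2/(-2) = 2*(-½) = -1)
B(f, u) = (-2 + u)/(-2 + f) (B(f, u) = (-2 + u)/(f - 2) = (-2 + u)/(-2 + f))
y(j) = 2*j*(-7 + j) (y(j) = (j - 7)*(j + j) = (-7 + j)*(2*j) = 2*j*(-7 + j))
((y(B(g(2, -2), 3)) + 22) + 115)² = ((2*((-2 + 3)/(-2 - 1))*(-7 + (-2 + 3)/(-2 - 1)) + 22) + 115)² = ((2*(1/(-3))*(-7 + 1/(-3)) + 22) + 115)² = ((2*(-⅓*1)*(-7 - ⅓*1) + 22) + 115)² = ((2*(-⅓)*(-7 - ⅓) + 22) + 115)² = ((2*(-⅓)*(-22/3) + 22) + 115)² = ((44/9 + 22) + 115)² = (242/9 + 115)² = (1277/9)² = 1630729/81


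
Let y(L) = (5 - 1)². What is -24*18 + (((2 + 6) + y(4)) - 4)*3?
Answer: -372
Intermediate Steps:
y(L) = 16 (y(L) = 4² = 16)
-24*18 + (((2 + 6) + y(4)) - 4)*3 = -24*18 + (((2 + 6) + 16) - 4)*3 = -432 + ((8 + 16) - 4)*3 = -432 + (24 - 4)*3 = -432 + 20*3 = -432 + 60 = -372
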